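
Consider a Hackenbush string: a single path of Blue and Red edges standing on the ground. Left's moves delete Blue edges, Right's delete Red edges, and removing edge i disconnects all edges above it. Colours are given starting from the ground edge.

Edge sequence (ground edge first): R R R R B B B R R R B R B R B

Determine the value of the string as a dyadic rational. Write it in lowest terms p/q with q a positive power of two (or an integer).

-6613/2048

Recurse on prefixes of the 15-edge string R R R R B B B R R R B R B R B:
edge 1 of 15 (R): { (no moves) | 0 } → -1
edge 2 of 15 (R): { (no moves) | -1; 0 } → -2
edge 3 of 15 (R): { (no moves) | -2; -1; 0 } → -3
edge 4 of 15 (R): { (no moves) | -3; -2; -1; 0 } → -4
edge 5 of 15 (B): { -4 | -3; -2; -1; 0 } → -7/2
edge 6 of 15 (B): { -4; -7/2 | -3; -2; -1; 0 } → -13/4
edge 7 of 15 (B): { -4; -7/2; -13/4 | -3; -2; -1; 0 } → -25/8
edge 8 of 15 (R): { -4; -7/2; -13/4 | -25/8; -3; -2; -1; 0 } → -51/16
edge 9 of 15 (R): { -4; -7/2; -13/4 | -51/16; -25/8; -3; -2; -1; 0 } → -103/32
edge 10 of 15 (R): { -4; -7/2; -13/4 | -103/32; -51/16; -25/8; -3; -2; -1; 0 } → -207/64
edge 11 of 15 (B): { -4; -7/2; -13/4; -207/64 | -103/32; -51/16; -25/8; -3; -2; -1; 0 } → -413/128
edge 12 of 15 (R): { -4; -7/2; -13/4; -207/64 | -413/128; -103/32; -51/16; -25/8; -3; -2; -1; 0 } → -827/256
edge 13 of 15 (B): { -4; -7/2; -13/4; -207/64; -827/256 | -413/128; -103/32; -51/16; -25/8; -3; -2; -1; 0 } → -1653/512
edge 14 of 15 (R): { -4; -7/2; -13/4; -207/64; -827/256 | -1653/512; -413/128; -103/32; -51/16; -25/8; -3; -2; -1; 0 } → -3307/1024
edge 15 of 15 (B): { -4; -7/2; -13/4; -207/64; -827/256; -3307/1024 | -1653/512; -413/128; -103/32; -51/16; -25/8; -3; -2; -1; 0 } → -6613/2048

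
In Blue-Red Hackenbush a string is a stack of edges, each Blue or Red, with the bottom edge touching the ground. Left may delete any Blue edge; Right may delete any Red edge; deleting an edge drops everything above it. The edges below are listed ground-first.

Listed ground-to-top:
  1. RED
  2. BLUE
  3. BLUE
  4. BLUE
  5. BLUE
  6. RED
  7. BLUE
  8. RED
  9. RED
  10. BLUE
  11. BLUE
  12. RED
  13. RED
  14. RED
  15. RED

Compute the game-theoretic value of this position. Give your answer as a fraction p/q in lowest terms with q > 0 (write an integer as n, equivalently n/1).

-1439/16384

Prefix values for RED BLUE BLUE BLUE BLUE RED BLUE RED RED BLUE BLUE RED RED RED RED via {L|R} + simplicity:
R: Left { none }, Right { 0 } — simplest -1
RB: Left { -1 }, Right { 0 } — simplest -1/2
RBB: Left { -1; -1/2 }, Right { 0 } — simplest -1/4
RBBB: Left { -1; -1/2; -1/4 }, Right { 0 } — simplest -1/8
RBBBB: Left { -1; -1/2; -1/4; -1/8 }, Right { 0 } — simplest -1/16
RBBBBR: Left { -1; -1/2; -1/4; -1/8 }, Right { -1/16; 0 } — simplest -3/32
RBBBBRB: Left { -1; -1/2; -1/4; -1/8; -3/32 }, Right { -1/16; 0 } — simplest -5/64
RBBBBRBR: Left { -1; -1/2; -1/4; -1/8; -3/32 }, Right { -5/64; -1/16; 0 } — simplest -11/128
RBBBBRBRR: Left { -1; -1/2; -1/4; -1/8; -3/32 }, Right { -11/128; -5/64; -1/16; 0 } — simplest -23/256
RBBBBRBRRB: Left { -1; -1/2; -1/4; -1/8; -3/32; -23/256 }, Right { -11/128; -5/64; -1/16; 0 } — simplest -45/512
RBBBBRBRRBB: Left { -1; -1/2; -1/4; -1/8; -3/32; -23/256; -45/512 }, Right { -11/128; -5/64; -1/16; 0 } — simplest -89/1024
RBBBBRBRRBBR: Left { -1; -1/2; -1/4; -1/8; -3/32; -23/256; -45/512 }, Right { -89/1024; -11/128; -5/64; -1/16; 0 } — simplest -179/2048
RBBBBRBRRBBRR: Left { -1; -1/2; -1/4; -1/8; -3/32; -23/256; -45/512 }, Right { -179/2048; -89/1024; -11/128; -5/64; -1/16; 0 } — simplest -359/4096
RBBBBRBRRBBRRR: Left { -1; -1/2; -1/4; -1/8; -3/32; -23/256; -45/512 }, Right { -359/4096; -179/2048; -89/1024; -11/128; -5/64; -1/16; 0 } — simplest -719/8192
RBBBBRBRRBBRRRR: Left { -1; -1/2; -1/4; -1/8; -3/32; -23/256; -45/512 }, Right { -719/8192; -359/4096; -179/2048; -89/1024; -11/128; -5/64; -1/16; 0 } — simplest -1439/16384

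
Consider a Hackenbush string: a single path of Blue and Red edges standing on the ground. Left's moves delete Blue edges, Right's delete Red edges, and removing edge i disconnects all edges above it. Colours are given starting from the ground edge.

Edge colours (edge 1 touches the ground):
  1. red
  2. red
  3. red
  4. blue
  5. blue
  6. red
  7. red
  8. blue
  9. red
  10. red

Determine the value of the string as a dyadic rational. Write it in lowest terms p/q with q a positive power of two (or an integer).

-311/128

Recurse on prefixes of the 10-edge string red red red blue blue red red blue red red:
r: Left { · }, Right { 0 } ⇒ simplest -1
rr: Left { · }, Right { -1,0 } ⇒ simplest -2
rrr: Left { · }, Right { -2,-1,0 } ⇒ simplest -3
rrrb: Left { -3 }, Right { -2,-1,0 } ⇒ simplest -5/2
rrrbb: Left { -3,-5/2 }, Right { -2,-1,0 } ⇒ simplest -9/4
rrrbbr: Left { -3,-5/2 }, Right { -9/4,-2,-1,0 } ⇒ simplest -19/8
rrrbbrr: Left { -3,-5/2 }, Right { -19/8,-9/4,-2,-1,0 } ⇒ simplest -39/16
rrrbbrrb: Left { -3,-5/2,-39/16 }, Right { -19/8,-9/4,-2,-1,0 } ⇒ simplest -77/32
rrrbbrrbr: Left { -3,-5/2,-39/16 }, Right { -77/32,-19/8,-9/4,-2,-1,0 } ⇒ simplest -155/64
rrrbbrrbrr: Left { -3,-5/2,-39/16 }, Right { -155/64,-77/32,-19/8,-9/4,-2,-1,0 } ⇒ simplest -311/128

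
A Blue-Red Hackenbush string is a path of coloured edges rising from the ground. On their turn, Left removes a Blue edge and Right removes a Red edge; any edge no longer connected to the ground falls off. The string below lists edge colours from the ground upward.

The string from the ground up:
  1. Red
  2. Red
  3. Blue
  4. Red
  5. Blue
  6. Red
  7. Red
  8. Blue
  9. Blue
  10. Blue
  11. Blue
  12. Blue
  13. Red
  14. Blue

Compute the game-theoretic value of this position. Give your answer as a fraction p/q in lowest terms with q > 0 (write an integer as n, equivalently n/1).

Build val(s[:k]) for k = 1..14, string s = Red Red Blue Red Blue Red Red Blue Blue Blue Blue Blue Red Blue.
val(R) = { (no moves) | 0 } so -1
val(RR) = { (no moves) | -1 0 } so -2
val(RRB) = { -2 | -1 0 } so -3/2
val(RRBR) = { -2 | -3/2 -1 0 } so -7/4
val(RRBRB) = { -2 -7/4 | -3/2 -1 0 } so -13/8
val(RRBRBR) = { -2 -7/4 | -13/8 -3/2 -1 0 } so -27/16
val(RRBRBRR) = { -2 -7/4 | -27/16 -13/8 -3/2 -1 0 } so -55/32
val(RRBRBRRB) = { -2 -7/4 -55/32 | -27/16 -13/8 -3/2 -1 0 } so -109/64
val(RRBRBRRBB) = { -2 -7/4 -55/32 -109/64 | -27/16 -13/8 -3/2 -1 0 } so -217/128
val(RRBRBRRBBB) = { -2 -7/4 -55/32 -109/64 -217/128 | -27/16 -13/8 -3/2 -1 0 } so -433/256
val(RRBRBRRBBBB) = { -2 -7/4 -55/32 -109/64 -217/128 -433/256 | -27/16 -13/8 -3/2 -1 0 } so -865/512
val(RRBRBRRBBBBB) = { -2 -7/4 -55/32 -109/64 -217/128 -433/256 -865/512 | -27/16 -13/8 -3/2 -1 0 } so -1729/1024
val(RRBRBRRBBBBBR) = { -2 -7/4 -55/32 -109/64 -217/128 -433/256 -865/512 | -1729/1024 -27/16 -13/8 -3/2 -1 0 } so -3459/2048
val(RRBRBRRBBBBBRB) = { -2 -7/4 -55/32 -109/64 -217/128 -433/256 -865/512 -3459/2048 | -1729/1024 -27/16 -13/8 -3/2 -1 0 } so -6917/4096

-6917/4096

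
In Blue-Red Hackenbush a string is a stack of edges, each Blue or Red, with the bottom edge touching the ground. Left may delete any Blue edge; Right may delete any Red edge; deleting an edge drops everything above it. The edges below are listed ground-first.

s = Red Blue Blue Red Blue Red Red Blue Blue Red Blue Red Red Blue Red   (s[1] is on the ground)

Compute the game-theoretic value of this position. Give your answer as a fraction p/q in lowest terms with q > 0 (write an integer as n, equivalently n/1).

-5723/16384

step 1: add Red to get R; options L={ (no moves) } R={ 0 } = -1
step 2: add Blue to get RB; options L={ -1 } R={ 0 } = -1/2
step 3: add Blue to get RBB; options L={ -1; -1/2 } R={ 0 } = -1/4
step 4: add Red to get RBBR; options L={ -1; -1/2 } R={ -1/4; 0 } = -3/8
step 5: add Blue to get RBBRB; options L={ -1; -1/2; -3/8 } R={ -1/4; 0 } = -5/16
step 6: add Red to get RBBRBR; options L={ -1; -1/2; -3/8 } R={ -5/16; -1/4; 0 } = -11/32
step 7: add Red to get RBBRBRR; options L={ -1; -1/2; -3/8 } R={ -11/32; -5/16; -1/4; 0 } = -23/64
step 8: add Blue to get RBBRBRRB; options L={ -1; -1/2; -3/8; -23/64 } R={ -11/32; -5/16; -1/4; 0 } = -45/128
step 9: add Blue to get RBBRBRRBB; options L={ -1; -1/2; -3/8; -23/64; -45/128 } R={ -11/32; -5/16; -1/4; 0 } = -89/256
step 10: add Red to get RBBRBRRBBR; options L={ -1; -1/2; -3/8; -23/64; -45/128 } R={ -89/256; -11/32; -5/16; -1/4; 0 } = -179/512
step 11: add Blue to get RBBRBRRBBRB; options L={ -1; -1/2; -3/8; -23/64; -45/128; -179/512 } R={ -89/256; -11/32; -5/16; -1/4; 0 } = -357/1024
step 12: add Red to get RBBRBRRBBRBR; options L={ -1; -1/2; -3/8; -23/64; -45/128; -179/512 } R={ -357/1024; -89/256; -11/32; -5/16; -1/4; 0 } = -715/2048
step 13: add Red to get RBBRBRRBBRBRR; options L={ -1; -1/2; -3/8; -23/64; -45/128; -179/512 } R={ -715/2048; -357/1024; -89/256; -11/32; -5/16; -1/4; 0 } = -1431/4096
step 14: add Blue to get RBBRBRRBBRBRRB; options L={ -1; -1/2; -3/8; -23/64; -45/128; -179/512; -1431/4096 } R={ -715/2048; -357/1024; -89/256; -11/32; -5/16; -1/4; 0 } = -2861/8192
step 15: add Red to get RBBRBRRBBRBRRBR; options L={ -1; -1/2; -3/8; -23/64; -45/128; -179/512; -1431/4096 } R={ -2861/8192; -715/2048; -357/1024; -89/256; -11/32; -5/16; -1/4; 0 } = -5723/16384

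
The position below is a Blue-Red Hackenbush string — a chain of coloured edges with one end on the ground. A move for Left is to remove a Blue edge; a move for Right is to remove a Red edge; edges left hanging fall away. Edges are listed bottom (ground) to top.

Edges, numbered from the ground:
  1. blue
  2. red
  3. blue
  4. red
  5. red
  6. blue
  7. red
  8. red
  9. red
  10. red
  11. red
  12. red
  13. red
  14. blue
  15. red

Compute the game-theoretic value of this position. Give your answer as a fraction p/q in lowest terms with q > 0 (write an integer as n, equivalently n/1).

Build value(s[:k]) for k = 1..15, string s = blue red blue red red blue red red red red red red red blue red.
value(b) = { 0 | none } — 1
value(br) = { 0 | 1 } — 1/2
value(brb) = { 0; 1/2 | 1 } — 3/4
value(brbr) = { 0; 1/2 | 3/4; 1 } — 5/8
value(brbrr) = { 0; 1/2 | 5/8; 3/4; 1 } — 9/16
value(brbrrb) = { 0; 1/2; 9/16 | 5/8; 3/4; 1 } — 19/32
value(brbrrbr) = { 0; 1/2; 9/16 | 19/32; 5/8; 3/4; 1 } — 37/64
value(brbrrbrr) = { 0; 1/2; 9/16 | 37/64; 19/32; 5/8; 3/4; 1 } — 73/128
value(brbrrbrrr) = { 0; 1/2; 9/16 | 73/128; 37/64; 19/32; 5/8; 3/4; 1 } — 145/256
value(brbrrbrrrr) = { 0; 1/2; 9/16 | 145/256; 73/128; 37/64; 19/32; 5/8; 3/4; 1 } — 289/512
value(brbrrbrrrrr) = { 0; 1/2; 9/16 | 289/512; 145/256; 73/128; 37/64; 19/32; 5/8; 3/4; 1 } — 577/1024
value(brbrrbrrrrrr) = { 0; 1/2; 9/16 | 577/1024; 289/512; 145/256; 73/128; 37/64; 19/32; 5/8; 3/4; 1 } — 1153/2048
value(brbrrbrrrrrrr) = { 0; 1/2; 9/16 | 1153/2048; 577/1024; 289/512; 145/256; 73/128; 37/64; 19/32; 5/8; 3/4; 1 } — 2305/4096
value(brbrrbrrrrrrrb) = { 0; 1/2; 9/16; 2305/4096 | 1153/2048; 577/1024; 289/512; 145/256; 73/128; 37/64; 19/32; 5/8; 3/4; 1 } — 4611/8192
value(brbrrbrrrrrrrbr) = { 0; 1/2; 9/16; 2305/4096 | 4611/8192; 1153/2048; 577/1024; 289/512; 145/256; 73/128; 37/64; 19/32; 5/8; 3/4; 1 } — 9221/16384

9221/16384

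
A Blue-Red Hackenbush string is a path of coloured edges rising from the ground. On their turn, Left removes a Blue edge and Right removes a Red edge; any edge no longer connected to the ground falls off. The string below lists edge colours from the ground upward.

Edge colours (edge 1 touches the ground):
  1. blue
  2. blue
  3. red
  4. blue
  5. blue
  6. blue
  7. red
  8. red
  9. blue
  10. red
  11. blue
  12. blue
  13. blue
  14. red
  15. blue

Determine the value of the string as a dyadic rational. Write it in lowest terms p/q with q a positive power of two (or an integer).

15547/8192

step 1: add blue to get b; options L={ 0 } R={ ∅ } — 1
step 2: add blue to get bb; options L={ 0,1 } R={ ∅ } — 2
step 3: add red to get bbr; options L={ 0,1 } R={ 2 } — 3/2
step 4: add blue to get bbrb; options L={ 0,1,3/2 } R={ 2 } — 7/4
step 5: add blue to get bbrbb; options L={ 0,1,3/2,7/4 } R={ 2 } — 15/8
step 6: add blue to get bbrbbb; options L={ 0,1,3/2,7/4,15/8 } R={ 2 } — 31/16
step 7: add red to get bbrbbbr; options L={ 0,1,3/2,7/4,15/8 } R={ 31/16,2 } — 61/32
step 8: add red to get bbrbbbrr; options L={ 0,1,3/2,7/4,15/8 } R={ 61/32,31/16,2 } — 121/64
step 9: add blue to get bbrbbbrrb; options L={ 0,1,3/2,7/4,15/8,121/64 } R={ 61/32,31/16,2 } — 243/128
step 10: add red to get bbrbbbrrbr; options L={ 0,1,3/2,7/4,15/8,121/64 } R={ 243/128,61/32,31/16,2 } — 485/256
step 11: add blue to get bbrbbbrrbrb; options L={ 0,1,3/2,7/4,15/8,121/64,485/256 } R={ 243/128,61/32,31/16,2 } — 971/512
step 12: add blue to get bbrbbbrrbrbb; options L={ 0,1,3/2,7/4,15/8,121/64,485/256,971/512 } R={ 243/128,61/32,31/16,2 } — 1943/1024
step 13: add blue to get bbrbbbrrbrbbb; options L={ 0,1,3/2,7/4,15/8,121/64,485/256,971/512,1943/1024 } R={ 243/128,61/32,31/16,2 } — 3887/2048
step 14: add red to get bbrbbbrrbrbbbr; options L={ 0,1,3/2,7/4,15/8,121/64,485/256,971/512,1943/1024 } R={ 3887/2048,243/128,61/32,31/16,2 } — 7773/4096
step 15: add blue to get bbrbbbrrbrbbbrb; options L={ 0,1,3/2,7/4,15/8,121/64,485/256,971/512,1943/1024,7773/4096 } R={ 3887/2048,243/128,61/32,31/16,2 } — 15547/8192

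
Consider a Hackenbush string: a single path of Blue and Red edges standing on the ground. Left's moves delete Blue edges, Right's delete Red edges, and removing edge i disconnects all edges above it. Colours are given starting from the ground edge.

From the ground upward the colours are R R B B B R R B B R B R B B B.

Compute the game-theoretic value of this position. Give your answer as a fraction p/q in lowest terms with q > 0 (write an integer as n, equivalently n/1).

Prefix values for R R B B B R R B B R B R B B B via {L|R} + simplicity:
1 of 15 · R · max L −∞ · min R 0 = -1
2 of 15 · RR · max L −∞ · min R -1 = -2
3 of 15 · RRB · max L -2 · min R -1 = -3/2
4 of 15 · RRBB · max L -3/2 · min R -1 = -5/4
5 of 15 · RRBBB · max L -5/4 · min R -1 = -9/8
6 of 15 · RRBBBR · max L -5/4 · min R -9/8 = -19/16
7 of 15 · RRBBBRR · max L -5/4 · min R -19/16 = -39/32
8 of 15 · RRBBBRRB · max L -39/32 · min R -19/16 = -77/64
9 of 15 · RRBBBRRBB · max L -77/64 · min R -19/16 = -153/128
10 of 15 · RRBBBRRBBR · max L -77/64 · min R -153/128 = -307/256
11 of 15 · RRBBBRRBBRB · max L -307/256 · min R -153/128 = -613/512
12 of 15 · RRBBBRRBBRBR · max L -307/256 · min R -613/512 = -1227/1024
13 of 15 · RRBBBRRBBRBRB · max L -1227/1024 · min R -613/512 = -2453/2048
14 of 15 · RRBBBRRBBRBRBB · max L -2453/2048 · min R -613/512 = -4905/4096
15 of 15 · RRBBBRRBBRBRBBB · max L -4905/4096 · min R -613/512 = -9809/8192

-9809/8192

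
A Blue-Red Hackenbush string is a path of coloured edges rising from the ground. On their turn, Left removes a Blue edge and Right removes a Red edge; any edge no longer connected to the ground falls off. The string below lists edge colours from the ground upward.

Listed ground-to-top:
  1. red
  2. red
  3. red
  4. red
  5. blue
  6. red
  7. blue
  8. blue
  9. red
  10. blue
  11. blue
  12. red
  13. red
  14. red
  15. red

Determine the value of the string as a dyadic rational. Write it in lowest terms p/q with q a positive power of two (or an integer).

v(r) = { — | 0 } so -1
v(rr) = { — | -1; 0 } so -2
v(rrr) = { — | -2; -1; 0 } so -3
v(rrrr) = { — | -3; -2; -1; 0 } so -4
v(rrrrb) = { -4 | -3; -2; -1; 0 } so -7/2
v(rrrrbr) = { -4 | -7/2; -3; -2; -1; 0 } so -15/4
v(rrrrbrb) = { -4; -15/4 | -7/2; -3; -2; -1; 0 } so -29/8
v(rrrrbrbb) = { -4; -15/4; -29/8 | -7/2; -3; -2; -1; 0 } so -57/16
v(rrrrbrbbr) = { -4; -15/4; -29/8 | -57/16; -7/2; -3; -2; -1; 0 } so -115/32
v(rrrrbrbbrb) = { -4; -15/4; -29/8; -115/32 | -57/16; -7/2; -3; -2; -1; 0 } so -229/64
v(rrrrbrbbrbb) = { -4; -15/4; -29/8; -115/32; -229/64 | -57/16; -7/2; -3; -2; -1; 0 } so -457/128
v(rrrrbrbbrbbr) = { -4; -15/4; -29/8; -115/32; -229/64 | -457/128; -57/16; -7/2; -3; -2; -1; 0 } so -915/256
v(rrrrbrbbrbbrr) = { -4; -15/4; -29/8; -115/32; -229/64 | -915/256; -457/128; -57/16; -7/2; -3; -2; -1; 0 } so -1831/512
v(rrrrbrbbrbbrrr) = { -4; -15/4; -29/8; -115/32; -229/64 | -1831/512; -915/256; -457/128; -57/16; -7/2; -3; -2; -1; 0 } so -3663/1024
v(rrrrbrbbrbbrrrr) = { -4; -15/4; -29/8; -115/32; -229/64 | -3663/1024; -1831/512; -915/256; -457/128; -57/16; -7/2; -3; -2; -1; 0 } so -7327/2048

-7327/2048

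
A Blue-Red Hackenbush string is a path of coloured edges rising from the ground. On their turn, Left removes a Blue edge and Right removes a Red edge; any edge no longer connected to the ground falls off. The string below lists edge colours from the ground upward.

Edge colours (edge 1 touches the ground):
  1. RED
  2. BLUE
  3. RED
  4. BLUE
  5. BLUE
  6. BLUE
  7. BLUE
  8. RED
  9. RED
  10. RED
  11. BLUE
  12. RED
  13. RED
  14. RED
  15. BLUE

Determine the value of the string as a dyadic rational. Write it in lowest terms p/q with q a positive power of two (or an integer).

v(R) = { · | 0 } — -1
v(RB) = { -1 | 0 } — -1/2
v(RBR) = { -1 | -1/2, 0 } — -3/4
v(RBRB) = { -1, -3/4 | -1/2, 0 } — -5/8
v(RBRBB) = { -1, -3/4, -5/8 | -1/2, 0 } — -9/16
v(RBRBBB) = { -1, -3/4, -5/8, -9/16 | -1/2, 0 } — -17/32
v(RBRBBBB) = { -1, -3/4, -5/8, -9/16, -17/32 | -1/2, 0 } — -33/64
v(RBRBBBBR) = { -1, -3/4, -5/8, -9/16, -17/32 | -33/64, -1/2, 0 } — -67/128
v(RBRBBBBRR) = { -1, -3/4, -5/8, -9/16, -17/32 | -67/128, -33/64, -1/2, 0 } — -135/256
v(RBRBBBBRRR) = { -1, -3/4, -5/8, -9/16, -17/32 | -135/256, -67/128, -33/64, -1/2, 0 } — -271/512
v(RBRBBBBRRRB) = { -1, -3/4, -5/8, -9/16, -17/32, -271/512 | -135/256, -67/128, -33/64, -1/2, 0 } — -541/1024
v(RBRBBBBRRRBR) = { -1, -3/4, -5/8, -9/16, -17/32, -271/512 | -541/1024, -135/256, -67/128, -33/64, -1/2, 0 } — -1083/2048
v(RBRBBBBRRRBRR) = { -1, -3/4, -5/8, -9/16, -17/32, -271/512 | -1083/2048, -541/1024, -135/256, -67/128, -33/64, -1/2, 0 } — -2167/4096
v(RBRBBBBRRRBRRR) = { -1, -3/4, -5/8, -9/16, -17/32, -271/512 | -2167/4096, -1083/2048, -541/1024, -135/256, -67/128, -33/64, -1/2, 0 } — -4335/8192
v(RBRBBBBRRRBRRRB) = { -1, -3/4, -5/8, -9/16, -17/32, -271/512, -4335/8192 | -2167/4096, -1083/2048, -541/1024, -135/256, -67/128, -33/64, -1/2, 0 } — -8669/16384

-8669/16384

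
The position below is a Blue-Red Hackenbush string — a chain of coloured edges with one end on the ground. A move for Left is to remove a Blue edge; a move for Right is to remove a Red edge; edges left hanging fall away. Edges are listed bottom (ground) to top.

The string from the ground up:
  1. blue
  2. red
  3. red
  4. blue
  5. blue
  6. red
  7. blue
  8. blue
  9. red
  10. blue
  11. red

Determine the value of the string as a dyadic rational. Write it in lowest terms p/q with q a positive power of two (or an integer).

value_1 [b]  L=[0]  R=[—]  ⇒ 1
value_2 [br]  L=[0]  R=[1]  ⇒ 1/2
value_3 [brr]  L=[0]  R=[1/2; 1]  ⇒ 1/4
value_4 [brrb]  L=[0; 1/4]  R=[1/2; 1]  ⇒ 3/8
value_5 [brrbb]  L=[0; 1/4; 3/8]  R=[1/2; 1]  ⇒ 7/16
value_6 [brrbbr]  L=[0; 1/4; 3/8]  R=[7/16; 1/2; 1]  ⇒ 13/32
value_7 [brrbbrb]  L=[0; 1/4; 3/8; 13/32]  R=[7/16; 1/2; 1]  ⇒ 27/64
value_8 [brrbbrbb]  L=[0; 1/4; 3/8; 13/32; 27/64]  R=[7/16; 1/2; 1]  ⇒ 55/128
value_9 [brrbbrbbr]  L=[0; 1/4; 3/8; 13/32; 27/64]  R=[55/128; 7/16; 1/2; 1]  ⇒ 109/256
value_10 [brrbbrbbrb]  L=[0; 1/4; 3/8; 13/32; 27/64; 109/256]  R=[55/128; 7/16; 1/2; 1]  ⇒ 219/512
value_11 [brrbbrbbrbr]  L=[0; 1/4; 3/8; 13/32; 27/64; 109/256]  R=[219/512; 55/128; 7/16; 1/2; 1]  ⇒ 437/1024

437/1024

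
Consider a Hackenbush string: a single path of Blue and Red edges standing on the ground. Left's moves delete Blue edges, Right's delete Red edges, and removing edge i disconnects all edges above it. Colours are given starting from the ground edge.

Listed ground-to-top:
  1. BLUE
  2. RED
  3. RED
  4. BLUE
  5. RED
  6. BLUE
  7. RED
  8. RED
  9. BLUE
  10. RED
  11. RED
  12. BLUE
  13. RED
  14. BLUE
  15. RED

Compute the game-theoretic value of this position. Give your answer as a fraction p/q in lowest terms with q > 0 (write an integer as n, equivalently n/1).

5269/16384

Build val(s[:k]) for k = 1..15, string s = BLUE RED RED BLUE RED BLUE RED RED BLUE RED RED BLUE RED BLUE RED.
val_1 [B]  L=[0]  R=[(no moves)]  gives 1
val_2 [BR]  L=[0]  R=[1]  gives 1/2
val_3 [BRR]  L=[0]  R=[1/2, 1]  gives 1/4
val_4 [BRRB]  L=[0, 1/4]  R=[1/2, 1]  gives 3/8
val_5 [BRRBR]  L=[0, 1/4]  R=[3/8, 1/2, 1]  gives 5/16
val_6 [BRRBRB]  L=[0, 1/4, 5/16]  R=[3/8, 1/2, 1]  gives 11/32
val_7 [BRRBRBR]  L=[0, 1/4, 5/16]  R=[11/32, 3/8, 1/2, 1]  gives 21/64
val_8 [BRRBRBRR]  L=[0, 1/4, 5/16]  R=[21/64, 11/32, 3/8, 1/2, 1]  gives 41/128
val_9 [BRRBRBRRB]  L=[0, 1/4, 5/16, 41/128]  R=[21/64, 11/32, 3/8, 1/2, 1]  gives 83/256
val_10 [BRRBRBRRBR]  L=[0, 1/4, 5/16, 41/128]  R=[83/256, 21/64, 11/32, 3/8, 1/2, 1]  gives 165/512
val_11 [BRRBRBRRBRR]  L=[0, 1/4, 5/16, 41/128]  R=[165/512, 83/256, 21/64, 11/32, 3/8, 1/2, 1]  gives 329/1024
val_12 [BRRBRBRRBRRB]  L=[0, 1/4, 5/16, 41/128, 329/1024]  R=[165/512, 83/256, 21/64, 11/32, 3/8, 1/2, 1]  gives 659/2048
val_13 [BRRBRBRRBRRBR]  L=[0, 1/4, 5/16, 41/128, 329/1024]  R=[659/2048, 165/512, 83/256, 21/64, 11/32, 3/8, 1/2, 1]  gives 1317/4096
val_14 [BRRBRBRRBRRBRB]  L=[0, 1/4, 5/16, 41/128, 329/1024, 1317/4096]  R=[659/2048, 165/512, 83/256, 21/64, 11/32, 3/8, 1/2, 1]  gives 2635/8192
val_15 [BRRBRBRRBRRBRBR]  L=[0, 1/4, 5/16, 41/128, 329/1024, 1317/4096]  R=[2635/8192, 659/2048, 165/512, 83/256, 21/64, 11/32, 3/8, 1/2, 1]  gives 5269/16384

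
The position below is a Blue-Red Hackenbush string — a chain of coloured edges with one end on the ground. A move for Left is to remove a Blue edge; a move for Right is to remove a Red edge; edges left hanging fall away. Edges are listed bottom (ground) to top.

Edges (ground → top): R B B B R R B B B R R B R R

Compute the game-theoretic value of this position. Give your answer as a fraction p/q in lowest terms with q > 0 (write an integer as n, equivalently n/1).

-1591/8192

Recurse on prefixes of the 14-edge string R B B B R R B B B R R B R R:
edge 1 of 14 (R): {  | 0 } → -1
edge 2 of 14 (B): { -1 | 0 } → -1/2
edge 3 of 14 (B): { -1; -1/2 | 0 } → -1/4
edge 4 of 14 (B): { -1; -1/2; -1/4 | 0 } → -1/8
edge 5 of 14 (R): { -1; -1/2; -1/4 | -1/8; 0 } → -3/16
edge 6 of 14 (R): { -1; -1/2; -1/4 | -3/16; -1/8; 0 } → -7/32
edge 7 of 14 (B): { -1; -1/2; -1/4; -7/32 | -3/16; -1/8; 0 } → -13/64
edge 8 of 14 (B): { -1; -1/2; -1/4; -7/32; -13/64 | -3/16; -1/8; 0 } → -25/128
edge 9 of 14 (B): { -1; -1/2; -1/4; -7/32; -13/64; -25/128 | -3/16; -1/8; 0 } → -49/256
edge 10 of 14 (R): { -1; -1/2; -1/4; -7/32; -13/64; -25/128 | -49/256; -3/16; -1/8; 0 } → -99/512
edge 11 of 14 (R): { -1; -1/2; -1/4; -7/32; -13/64; -25/128 | -99/512; -49/256; -3/16; -1/8; 0 } → -199/1024
edge 12 of 14 (B): { -1; -1/2; -1/4; -7/32; -13/64; -25/128; -199/1024 | -99/512; -49/256; -3/16; -1/8; 0 } → -397/2048
edge 13 of 14 (R): { -1; -1/2; -1/4; -7/32; -13/64; -25/128; -199/1024 | -397/2048; -99/512; -49/256; -3/16; -1/8; 0 } → -795/4096
edge 14 of 14 (R): { -1; -1/2; -1/4; -7/32; -13/64; -25/128; -199/1024 | -795/4096; -397/2048; -99/512; -49/256; -3/16; -1/8; 0 } → -1591/8192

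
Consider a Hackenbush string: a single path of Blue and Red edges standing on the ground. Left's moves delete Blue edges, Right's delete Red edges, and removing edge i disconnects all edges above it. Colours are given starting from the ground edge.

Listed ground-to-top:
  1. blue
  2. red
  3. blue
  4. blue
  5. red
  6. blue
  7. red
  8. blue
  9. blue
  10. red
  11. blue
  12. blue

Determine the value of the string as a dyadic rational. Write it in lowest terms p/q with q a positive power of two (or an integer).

1719/2048

Build v(s[:k]) for k = 1..12, string s = blue red blue blue red blue red blue blue red blue blue.
1 of 12 · b · max L 0 · min R +∞ = 1
2 of 12 · br · max L 0 · min R 1 = 1/2
3 of 12 · brb · max L 1/2 · min R 1 = 3/4
4 of 12 · brbb · max L 3/4 · min R 1 = 7/8
5 of 12 · brbbr · max L 3/4 · min R 7/8 = 13/16
6 of 12 · brbbrb · max L 13/16 · min R 7/8 = 27/32
7 of 12 · brbbrbr · max L 13/16 · min R 27/32 = 53/64
8 of 12 · brbbrbrb · max L 53/64 · min R 27/32 = 107/128
9 of 12 · brbbrbrbb · max L 107/128 · min R 27/32 = 215/256
10 of 12 · brbbrbrbbr · max L 107/128 · min R 215/256 = 429/512
11 of 12 · brbbrbrbbrb · max L 429/512 · min R 215/256 = 859/1024
12 of 12 · brbbrbrbbrbb · max L 859/1024 · min R 215/256 = 1719/2048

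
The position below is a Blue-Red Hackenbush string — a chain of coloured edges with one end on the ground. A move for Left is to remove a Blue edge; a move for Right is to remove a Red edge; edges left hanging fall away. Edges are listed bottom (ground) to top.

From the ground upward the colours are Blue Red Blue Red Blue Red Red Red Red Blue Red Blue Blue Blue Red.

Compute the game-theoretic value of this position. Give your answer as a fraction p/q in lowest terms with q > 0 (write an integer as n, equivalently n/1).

Recurse on prefixes of the 15-edge string Blue Red Blue Red Blue Red Red Red Red Blue Red Blue Blue Blue Red:
B: Left { 0 }, Right { (no moves) } so simplest 1
BR: Left { 0 }, Right { 1 } so simplest 1/2
BRB: Left { 0 1/2 }, Right { 1 } so simplest 3/4
BRBR: Left { 0 1/2 }, Right { 3/4 1 } so simplest 5/8
BRBRB: Left { 0 1/2 5/8 }, Right { 3/4 1 } so simplest 11/16
BRBRBR: Left { 0 1/2 5/8 }, Right { 11/16 3/4 1 } so simplest 21/32
BRBRBRR: Left { 0 1/2 5/8 }, Right { 21/32 11/16 3/4 1 } so simplest 41/64
BRBRBRRR: Left { 0 1/2 5/8 }, Right { 41/64 21/32 11/16 3/4 1 } so simplest 81/128
BRBRBRRRR: Left { 0 1/2 5/8 }, Right { 81/128 41/64 21/32 11/16 3/4 1 } so simplest 161/256
BRBRBRRRRB: Left { 0 1/2 5/8 161/256 }, Right { 81/128 41/64 21/32 11/16 3/4 1 } so simplest 323/512
BRBRBRRRRBR: Left { 0 1/2 5/8 161/256 }, Right { 323/512 81/128 41/64 21/32 11/16 3/4 1 } so simplest 645/1024
BRBRBRRRRBRB: Left { 0 1/2 5/8 161/256 645/1024 }, Right { 323/512 81/128 41/64 21/32 11/16 3/4 1 } so simplest 1291/2048
BRBRBRRRRBRBB: Left { 0 1/2 5/8 161/256 645/1024 1291/2048 }, Right { 323/512 81/128 41/64 21/32 11/16 3/4 1 } so simplest 2583/4096
BRBRBRRRRBRBBB: Left { 0 1/2 5/8 161/256 645/1024 1291/2048 2583/4096 }, Right { 323/512 81/128 41/64 21/32 11/16 3/4 1 } so simplest 5167/8192
BRBRBRRRRBRBBBR: Left { 0 1/2 5/8 161/256 645/1024 1291/2048 2583/4096 }, Right { 5167/8192 323/512 81/128 41/64 21/32 11/16 3/4 1 } so simplest 10333/16384

10333/16384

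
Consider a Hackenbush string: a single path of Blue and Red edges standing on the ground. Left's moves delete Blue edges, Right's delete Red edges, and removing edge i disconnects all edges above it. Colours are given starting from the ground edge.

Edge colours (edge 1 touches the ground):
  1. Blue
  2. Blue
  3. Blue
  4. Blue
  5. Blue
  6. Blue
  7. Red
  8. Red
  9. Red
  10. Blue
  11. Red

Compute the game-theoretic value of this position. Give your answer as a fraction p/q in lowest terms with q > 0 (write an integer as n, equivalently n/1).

165/32

step 1: add Blue to get B; options L={ 0 } R={ — } → 1
step 2: add Blue to get BB; options L={ 0, 1 } R={ — } → 2
step 3: add Blue to get BBB; options L={ 0, 1, 2 } R={ — } → 3
step 4: add Blue to get BBBB; options L={ 0, 1, 2, 3 } R={ — } → 4
step 5: add Blue to get BBBBB; options L={ 0, 1, 2, 3, 4 } R={ — } → 5
step 6: add Blue to get BBBBBB; options L={ 0, 1, 2, 3, 4, 5 } R={ — } → 6
step 7: add Red to get BBBBBBR; options L={ 0, 1, 2, 3, 4, 5 } R={ 6 } → 11/2
step 8: add Red to get BBBBBBRR; options L={ 0, 1, 2, 3, 4, 5 } R={ 11/2, 6 } → 21/4
step 9: add Red to get BBBBBBRRR; options L={ 0, 1, 2, 3, 4, 5 } R={ 21/4, 11/2, 6 } → 41/8
step 10: add Blue to get BBBBBBRRRB; options L={ 0, 1, 2, 3, 4, 5, 41/8 } R={ 21/4, 11/2, 6 } → 83/16
step 11: add Red to get BBBBBBRRRBR; options L={ 0, 1, 2, 3, 4, 5, 41/8 } R={ 83/16, 21/4, 11/2, 6 } → 165/32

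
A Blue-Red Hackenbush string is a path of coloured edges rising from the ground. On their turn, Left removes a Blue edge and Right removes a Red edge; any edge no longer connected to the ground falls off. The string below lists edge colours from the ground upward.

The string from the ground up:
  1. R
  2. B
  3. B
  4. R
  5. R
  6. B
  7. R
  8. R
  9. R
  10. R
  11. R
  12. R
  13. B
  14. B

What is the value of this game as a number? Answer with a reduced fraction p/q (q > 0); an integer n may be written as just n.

-3577/8192

edge 1 of 14 (R): { — | 0 } → -1
edge 2 of 14 (B): { -1 | 0 } → -1/2
edge 3 of 14 (B): { -1, -1/2 | 0 } → -1/4
edge 4 of 14 (R): { -1, -1/2 | -1/4, 0 } → -3/8
edge 5 of 14 (R): { -1, -1/2 | -3/8, -1/4, 0 } → -7/16
edge 6 of 14 (B): { -1, -1/2, -7/16 | -3/8, -1/4, 0 } → -13/32
edge 7 of 14 (R): { -1, -1/2, -7/16 | -13/32, -3/8, -1/4, 0 } → -27/64
edge 8 of 14 (R): { -1, -1/2, -7/16 | -27/64, -13/32, -3/8, -1/4, 0 } → -55/128
edge 9 of 14 (R): { -1, -1/2, -7/16 | -55/128, -27/64, -13/32, -3/8, -1/4, 0 } → -111/256
edge 10 of 14 (R): { -1, -1/2, -7/16 | -111/256, -55/128, -27/64, -13/32, -3/8, -1/4, 0 } → -223/512
edge 11 of 14 (R): { -1, -1/2, -7/16 | -223/512, -111/256, -55/128, -27/64, -13/32, -3/8, -1/4, 0 } → -447/1024
edge 12 of 14 (R): { -1, -1/2, -7/16 | -447/1024, -223/512, -111/256, -55/128, -27/64, -13/32, -3/8, -1/4, 0 } → -895/2048
edge 13 of 14 (B): { -1, -1/2, -7/16, -895/2048 | -447/1024, -223/512, -111/256, -55/128, -27/64, -13/32, -3/8, -1/4, 0 } → -1789/4096
edge 14 of 14 (B): { -1, -1/2, -7/16, -895/2048, -1789/4096 | -447/1024, -223/512, -111/256, -55/128, -27/64, -13/32, -3/8, -1/4, 0 } → -3577/8192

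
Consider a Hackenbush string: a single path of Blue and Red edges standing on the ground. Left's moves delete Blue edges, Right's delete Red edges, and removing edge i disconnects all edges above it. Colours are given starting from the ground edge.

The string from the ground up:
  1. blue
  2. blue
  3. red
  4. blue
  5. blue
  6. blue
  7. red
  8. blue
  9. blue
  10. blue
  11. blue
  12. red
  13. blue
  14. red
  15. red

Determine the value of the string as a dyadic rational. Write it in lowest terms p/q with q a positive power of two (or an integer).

Prefix values for blue blue red blue blue blue red blue blue blue blue red blue red red via {L|R} + simplicity:
edge 1 of 15 (blue): { 0 | none } = 1
edge 2 of 15 (blue): { 0 1 | none } = 2
edge 3 of 15 (red): { 0 1 | 2 } = 3/2
edge 4 of 15 (blue): { 0 1 3/2 | 2 } = 7/4
edge 5 of 15 (blue): { 0 1 3/2 7/4 | 2 } = 15/8
edge 6 of 15 (blue): { 0 1 3/2 7/4 15/8 | 2 } = 31/16
edge 7 of 15 (red): { 0 1 3/2 7/4 15/8 | 31/16 2 } = 61/32
edge 8 of 15 (blue): { 0 1 3/2 7/4 15/8 61/32 | 31/16 2 } = 123/64
edge 9 of 15 (blue): { 0 1 3/2 7/4 15/8 61/32 123/64 | 31/16 2 } = 247/128
edge 10 of 15 (blue): { 0 1 3/2 7/4 15/8 61/32 123/64 247/128 | 31/16 2 } = 495/256
edge 11 of 15 (blue): { 0 1 3/2 7/4 15/8 61/32 123/64 247/128 495/256 | 31/16 2 } = 991/512
edge 12 of 15 (red): { 0 1 3/2 7/4 15/8 61/32 123/64 247/128 495/256 | 991/512 31/16 2 } = 1981/1024
edge 13 of 15 (blue): { 0 1 3/2 7/4 15/8 61/32 123/64 247/128 495/256 1981/1024 | 991/512 31/16 2 } = 3963/2048
edge 14 of 15 (red): { 0 1 3/2 7/4 15/8 61/32 123/64 247/128 495/256 1981/1024 | 3963/2048 991/512 31/16 2 } = 7925/4096
edge 15 of 15 (red): { 0 1 3/2 7/4 15/8 61/32 123/64 247/128 495/256 1981/1024 | 7925/4096 3963/2048 991/512 31/16 2 } = 15849/8192

15849/8192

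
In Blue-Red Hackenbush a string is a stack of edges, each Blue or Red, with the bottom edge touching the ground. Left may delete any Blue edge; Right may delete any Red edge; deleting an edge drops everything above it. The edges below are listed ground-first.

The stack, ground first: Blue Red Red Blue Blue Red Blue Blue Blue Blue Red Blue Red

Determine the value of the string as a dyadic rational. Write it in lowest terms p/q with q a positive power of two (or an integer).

1781/4096

Build G(s[:k]) for k = 1..13, string s = Blue Red Red Blue Blue Red Blue Blue Blue Blue Red Blue Red.
1 of 13 · B · max L 0 · min R +∞ so 1
2 of 13 · BR · max L 0 · min R 1 so 1/2
3 of 13 · BRR · max L 0 · min R 1/2 so 1/4
4 of 13 · BRRB · max L 1/4 · min R 1/2 so 3/8
5 of 13 · BRRBB · max L 3/8 · min R 1/2 so 7/16
6 of 13 · BRRBBR · max L 3/8 · min R 7/16 so 13/32
7 of 13 · BRRBBRB · max L 13/32 · min R 7/16 so 27/64
8 of 13 · BRRBBRBB · max L 27/64 · min R 7/16 so 55/128
9 of 13 · BRRBBRBBB · max L 55/128 · min R 7/16 so 111/256
10 of 13 · BRRBBRBBBB · max L 111/256 · min R 7/16 so 223/512
11 of 13 · BRRBBRBBBBR · max L 111/256 · min R 223/512 so 445/1024
12 of 13 · BRRBBRBBBBRB · max L 445/1024 · min R 223/512 so 891/2048
13 of 13 · BRRBBRBBBBRBR · max L 445/1024 · min R 891/2048 so 1781/4096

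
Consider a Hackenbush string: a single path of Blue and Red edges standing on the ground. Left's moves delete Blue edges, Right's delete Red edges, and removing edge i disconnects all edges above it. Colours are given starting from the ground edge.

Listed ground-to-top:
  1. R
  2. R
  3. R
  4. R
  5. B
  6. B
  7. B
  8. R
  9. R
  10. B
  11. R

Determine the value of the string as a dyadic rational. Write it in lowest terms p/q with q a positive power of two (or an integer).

1 of 11 · R · max L −∞ · min R 0 ⇒ -1
2 of 11 · RR · max L −∞ · min R -1 ⇒ -2
3 of 11 · RRR · max L −∞ · min R -2 ⇒ -3
4 of 11 · RRRR · max L −∞ · min R -3 ⇒ -4
5 of 11 · RRRRB · max L -4 · min R -3 ⇒ -7/2
6 of 11 · RRRRBB · max L -7/2 · min R -3 ⇒ -13/4
7 of 11 · RRRRBBB · max L -13/4 · min R -3 ⇒ -25/8
8 of 11 · RRRRBBBR · max L -13/4 · min R -25/8 ⇒ -51/16
9 of 11 · RRRRBBBRR · max L -13/4 · min R -51/16 ⇒ -103/32
10 of 11 · RRRRBBBRRB · max L -103/32 · min R -51/16 ⇒ -205/64
11 of 11 · RRRRBBBRRBR · max L -103/32 · min R -205/64 ⇒ -411/128

-411/128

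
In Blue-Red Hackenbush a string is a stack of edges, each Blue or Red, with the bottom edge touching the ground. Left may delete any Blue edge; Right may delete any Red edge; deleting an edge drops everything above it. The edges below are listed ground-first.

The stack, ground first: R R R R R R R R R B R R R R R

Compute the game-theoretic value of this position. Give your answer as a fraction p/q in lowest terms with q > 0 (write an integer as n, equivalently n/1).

-575/64

Prefix values for R R R R R R R R R B R R R R R via {L|R} + simplicity:
edge 1 of 15 (R): {  | 0 } → -1
edge 2 of 15 (R): {  | -1, 0 } → -2
edge 3 of 15 (R): {  | -2, -1, 0 } → -3
edge 4 of 15 (R): {  | -3, -2, -1, 0 } → -4
edge 5 of 15 (R): {  | -4, -3, -2, -1, 0 } → -5
edge 6 of 15 (R): {  | -5, -4, -3, -2, -1, 0 } → -6
edge 7 of 15 (R): {  | -6, -5, -4, -3, -2, -1, 0 } → -7
edge 8 of 15 (R): {  | -7, -6, -5, -4, -3, -2, -1, 0 } → -8
edge 9 of 15 (R): {  | -8, -7, -6, -5, -4, -3, -2, -1, 0 } → -9
edge 10 of 15 (B): { -9 | -8, -7, -6, -5, -4, -3, -2, -1, 0 } → -17/2
edge 11 of 15 (R): { -9 | -17/2, -8, -7, -6, -5, -4, -3, -2, -1, 0 } → -35/4
edge 12 of 15 (R): { -9 | -35/4, -17/2, -8, -7, -6, -5, -4, -3, -2, -1, 0 } → -71/8
edge 13 of 15 (R): { -9 | -71/8, -35/4, -17/2, -8, -7, -6, -5, -4, -3, -2, -1, 0 } → -143/16
edge 14 of 15 (R): { -9 | -143/16, -71/8, -35/4, -17/2, -8, -7, -6, -5, -4, -3, -2, -1, 0 } → -287/32
edge 15 of 15 (R): { -9 | -287/32, -143/16, -71/8, -35/4, -17/2, -8, -7, -6, -5, -4, -3, -2, -1, 0 } → -575/64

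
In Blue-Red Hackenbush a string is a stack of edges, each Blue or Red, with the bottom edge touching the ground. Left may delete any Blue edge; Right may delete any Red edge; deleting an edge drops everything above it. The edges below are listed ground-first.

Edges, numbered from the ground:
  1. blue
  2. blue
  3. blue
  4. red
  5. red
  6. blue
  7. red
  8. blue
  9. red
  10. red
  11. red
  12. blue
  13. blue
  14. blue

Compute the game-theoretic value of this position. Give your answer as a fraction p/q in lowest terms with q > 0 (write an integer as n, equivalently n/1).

Build v(s[:k]) for k = 1..14, string s = blue blue blue red red blue red blue red red red blue blue blue.
v_1 [b]  L=[0]  R=[∅]  = 1
v_2 [bb]  L=[0,1]  R=[∅]  = 2
v_3 [bbb]  L=[0,1,2]  R=[∅]  = 3
v_4 [bbbr]  L=[0,1,2]  R=[3]  = 5/2
v_5 [bbbrr]  L=[0,1,2]  R=[5/2,3]  = 9/4
v_6 [bbbrrb]  L=[0,1,2,9/4]  R=[5/2,3]  = 19/8
v_7 [bbbrrbr]  L=[0,1,2,9/4]  R=[19/8,5/2,3]  = 37/16
v_8 [bbbrrbrb]  L=[0,1,2,9/4,37/16]  R=[19/8,5/2,3]  = 75/32
v_9 [bbbrrbrbr]  L=[0,1,2,9/4,37/16]  R=[75/32,19/8,5/2,3]  = 149/64
v_10 [bbbrrbrbrr]  L=[0,1,2,9/4,37/16]  R=[149/64,75/32,19/8,5/2,3]  = 297/128
v_11 [bbbrrbrbrrr]  L=[0,1,2,9/4,37/16]  R=[297/128,149/64,75/32,19/8,5/2,3]  = 593/256
v_12 [bbbrrbrbrrrb]  L=[0,1,2,9/4,37/16,593/256]  R=[297/128,149/64,75/32,19/8,5/2,3]  = 1187/512
v_13 [bbbrrbrbrrrbb]  L=[0,1,2,9/4,37/16,593/256,1187/512]  R=[297/128,149/64,75/32,19/8,5/2,3]  = 2375/1024
v_14 [bbbrrbrbrrrbbb]  L=[0,1,2,9/4,37/16,593/256,1187/512,2375/1024]  R=[297/128,149/64,75/32,19/8,5/2,3]  = 4751/2048

4751/2048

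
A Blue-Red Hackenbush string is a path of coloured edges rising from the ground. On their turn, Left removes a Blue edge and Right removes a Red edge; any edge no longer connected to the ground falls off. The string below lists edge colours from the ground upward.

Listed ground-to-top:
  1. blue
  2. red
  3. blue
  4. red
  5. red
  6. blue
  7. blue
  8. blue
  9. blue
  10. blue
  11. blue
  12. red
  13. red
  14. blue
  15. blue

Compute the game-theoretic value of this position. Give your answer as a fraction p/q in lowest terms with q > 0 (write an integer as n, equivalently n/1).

10215/16384

val(b) = { 0 | ∅ } => 1
val(br) = { 0 | 1 } => 1/2
val(brb) = { 0,1/2 | 1 } => 3/4
val(brbr) = { 0,1/2 | 3/4,1 } => 5/8
val(brbrr) = { 0,1/2 | 5/8,3/4,1 } => 9/16
val(brbrrb) = { 0,1/2,9/16 | 5/8,3/4,1 } => 19/32
val(brbrrbb) = { 0,1/2,9/16,19/32 | 5/8,3/4,1 } => 39/64
val(brbrrbbb) = { 0,1/2,9/16,19/32,39/64 | 5/8,3/4,1 } => 79/128
val(brbrrbbbb) = { 0,1/2,9/16,19/32,39/64,79/128 | 5/8,3/4,1 } => 159/256
val(brbrrbbbbb) = { 0,1/2,9/16,19/32,39/64,79/128,159/256 | 5/8,3/4,1 } => 319/512
val(brbrrbbbbbb) = { 0,1/2,9/16,19/32,39/64,79/128,159/256,319/512 | 5/8,3/4,1 } => 639/1024
val(brbrrbbbbbbr) = { 0,1/2,9/16,19/32,39/64,79/128,159/256,319/512 | 639/1024,5/8,3/4,1 } => 1277/2048
val(brbrrbbbbbbrr) = { 0,1/2,9/16,19/32,39/64,79/128,159/256,319/512 | 1277/2048,639/1024,5/8,3/4,1 } => 2553/4096
val(brbrrbbbbbbrrb) = { 0,1/2,9/16,19/32,39/64,79/128,159/256,319/512,2553/4096 | 1277/2048,639/1024,5/8,3/4,1 } => 5107/8192
val(brbrrbbbbbbrrbb) = { 0,1/2,9/16,19/32,39/64,79/128,159/256,319/512,2553/4096,5107/8192 | 1277/2048,639/1024,5/8,3/4,1 } => 10215/16384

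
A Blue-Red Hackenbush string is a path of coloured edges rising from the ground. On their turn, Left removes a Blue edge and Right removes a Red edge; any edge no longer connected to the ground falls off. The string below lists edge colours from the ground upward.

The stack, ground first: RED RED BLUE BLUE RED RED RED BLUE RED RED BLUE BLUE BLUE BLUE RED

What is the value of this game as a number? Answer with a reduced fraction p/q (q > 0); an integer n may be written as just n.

-11971/8192

Build G(s[:k]) for k = 1..15, string s = RED RED BLUE BLUE RED RED RED BLUE RED RED BLUE BLUE BLUE BLUE RED.
1 of 15 · R · max L −∞ · min R 0 gives -1
2 of 15 · RR · max L −∞ · min R -1 gives -2
3 of 15 · RRB · max L -2 · min R -1 gives -3/2
4 of 15 · RRBB · max L -3/2 · min R -1 gives -5/4
5 of 15 · RRBBR · max L -3/2 · min R -5/4 gives -11/8
6 of 15 · RRBBRR · max L -3/2 · min R -11/8 gives -23/16
7 of 15 · RRBBRRR · max L -3/2 · min R -23/16 gives -47/32
8 of 15 · RRBBRRRB · max L -47/32 · min R -23/16 gives -93/64
9 of 15 · RRBBRRRBR · max L -47/32 · min R -93/64 gives -187/128
10 of 15 · RRBBRRRBRR · max L -47/32 · min R -187/128 gives -375/256
11 of 15 · RRBBRRRBRRB · max L -375/256 · min R -187/128 gives -749/512
12 of 15 · RRBBRRRBRRBB · max L -749/512 · min R -187/128 gives -1497/1024
13 of 15 · RRBBRRRBRRBBB · max L -1497/1024 · min R -187/128 gives -2993/2048
14 of 15 · RRBBRRRBRRBBBB · max L -2993/2048 · min R -187/128 gives -5985/4096
15 of 15 · RRBBRRRBRRBBBBR · max L -2993/2048 · min R -5985/4096 gives -11971/8192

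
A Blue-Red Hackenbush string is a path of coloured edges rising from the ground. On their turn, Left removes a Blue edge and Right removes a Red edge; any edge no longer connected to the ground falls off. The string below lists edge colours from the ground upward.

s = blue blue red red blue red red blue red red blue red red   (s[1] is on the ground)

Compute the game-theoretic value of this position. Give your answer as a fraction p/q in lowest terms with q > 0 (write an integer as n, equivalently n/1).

2633/2048

1 of 13 · b · max L 0 · min R +∞ = 1
2 of 13 · bb · max L 1 · min R +∞ = 2
3 of 13 · bbr · max L 1 · min R 2 = 3/2
4 of 13 · bbrr · max L 1 · min R 3/2 = 5/4
5 of 13 · bbrrb · max L 5/4 · min R 3/2 = 11/8
6 of 13 · bbrrbr · max L 5/4 · min R 11/8 = 21/16
7 of 13 · bbrrbrr · max L 5/4 · min R 21/16 = 41/32
8 of 13 · bbrrbrrb · max L 41/32 · min R 21/16 = 83/64
9 of 13 · bbrrbrrbr · max L 41/32 · min R 83/64 = 165/128
10 of 13 · bbrrbrrbrr · max L 41/32 · min R 165/128 = 329/256
11 of 13 · bbrrbrrbrrb · max L 329/256 · min R 165/128 = 659/512
12 of 13 · bbrrbrrbrrbr · max L 329/256 · min R 659/512 = 1317/1024
13 of 13 · bbrrbrrbrrbrr · max L 329/256 · min R 1317/1024 = 2633/2048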